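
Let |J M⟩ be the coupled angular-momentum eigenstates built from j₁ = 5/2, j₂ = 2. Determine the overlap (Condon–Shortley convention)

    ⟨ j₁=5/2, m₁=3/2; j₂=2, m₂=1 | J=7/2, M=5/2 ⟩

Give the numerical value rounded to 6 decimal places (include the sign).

triangle: 1!×4!×3!/9! = 144/362880
(j±m)!: 4!×1!×3!×1!×6!×1! = 103680
prefactor² = (2J+1)×Δ×N² = 2304/7
  k=0: +1/(0!×1!×1!×3!×3!×0!) = 1/36
  k=1: −1/(1!×0!×0!×2!×4!×1!) = -1/48
Σ = 1/144  ⇒  CG² = 2304/7×1/144² = 1/63
CG = +√(1/63) = +0.125988

+0.125988  (= +√(1/63))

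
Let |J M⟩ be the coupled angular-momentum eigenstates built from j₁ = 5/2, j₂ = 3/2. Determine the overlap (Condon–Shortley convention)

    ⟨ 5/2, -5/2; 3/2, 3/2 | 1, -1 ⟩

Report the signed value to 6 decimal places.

-0.707107

j₁+j₂−J=3  J+j₁−j₂=2  J−j₁+j₂=0  j₁+j₂+J+1=6
(j₁±m₁, j₂±m₂, J±M) = (0,5,3,0,0,2)
P² = 72
sum k=3..3:
  [3] −1/12 = -1/12
S = -1/12
C² = P²·S² = 1/2 ; C = -0.707107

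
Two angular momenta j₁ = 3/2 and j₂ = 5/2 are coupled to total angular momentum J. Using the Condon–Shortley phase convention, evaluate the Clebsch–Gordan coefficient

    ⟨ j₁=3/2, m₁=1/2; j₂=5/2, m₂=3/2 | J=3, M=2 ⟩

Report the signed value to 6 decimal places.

j₁+j₂−J=1  J+j₁−j₂=2  J−j₁+j₂=4  j₁+j₂+J+1=8
(j₁±m₁, j₂±m₂, J±M) = (2,1,4,1,5,1)
P² = 48
sum k=0..1:
  [0] +1/24 = 1/24
  [1] −1/12 = -1/12
S = -1/24
C² = P²·S² = 1/12 ; C = -0.288675

−√(1/12) ≈ -0.288675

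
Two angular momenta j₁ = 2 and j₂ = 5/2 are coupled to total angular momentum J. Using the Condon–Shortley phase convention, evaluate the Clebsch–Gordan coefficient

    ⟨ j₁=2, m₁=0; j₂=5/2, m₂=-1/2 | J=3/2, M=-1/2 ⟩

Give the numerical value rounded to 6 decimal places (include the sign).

j₁+j₂−J=3  J+j₁−j₂=1  J−j₁+j₂=2  j₁+j₂+J+1=7
(j₁±m₁, j₂±m₂, J±M) = (2,2,2,3,1,2)
P² = 32/35
sum k=1..2:
  [1] −1/2 = -1/2
  [2] +1/4 = 1/4
S = -1/4
C² = P²·S² = 2/35 ; C = -0.239046

−√(2/35) ≈ -0.239046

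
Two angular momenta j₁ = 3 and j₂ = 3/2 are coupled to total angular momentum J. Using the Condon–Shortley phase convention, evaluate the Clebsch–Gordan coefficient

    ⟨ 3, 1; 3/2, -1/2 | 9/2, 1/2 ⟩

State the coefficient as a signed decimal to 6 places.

triangle: 0!×6!×3!/10! = 4320/3628800
(j±m)!: 4!×2!×1!×2!×5!×4! = 276480
prefactor² = (2J+1)×Δ×N² = 23040/7
  k=0: +1/(0!×0!×2!×1!×4!×2!) = 1/96
Σ = 1/96  ⇒  CG² = 23040/7×1/96² = 5/14
CG = +√(5/14) = +0.597614

+0.597614  (= +√(5/14))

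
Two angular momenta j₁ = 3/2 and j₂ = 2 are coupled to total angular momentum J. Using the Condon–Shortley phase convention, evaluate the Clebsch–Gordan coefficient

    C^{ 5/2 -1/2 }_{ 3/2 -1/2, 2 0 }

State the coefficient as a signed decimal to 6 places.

-0.292770

triangle: 1!*2!*3!/7! = 12/5040
(j±m)!: 1!*2!*2!*2!*2!*3! = 96
prefactor² = (2J+1)*Δ*N² = 48/35
  k=0: +1/(0!*1!*2!*2!*0!*1!) = 1/4
  k=1: −1/(1!*0!*1!*1!*1!*2!) = -1/2
Σ = -1/4  ⇒  CG² = 48/35*(-1/4)² = 3/35
CG = −√(3/35) = -0.292770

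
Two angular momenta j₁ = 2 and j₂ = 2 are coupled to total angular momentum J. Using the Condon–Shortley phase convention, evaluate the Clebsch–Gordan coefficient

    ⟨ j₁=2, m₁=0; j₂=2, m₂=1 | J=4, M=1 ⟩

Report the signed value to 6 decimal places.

+√(3/7) ≈ +0.654654

triangle: 0!·4!·4!/9! = 576/362880
(j±m)!: 2!·2!·3!·1!·5!·3! = 17280
prefactor² = (2J+1)·Δ·N² = 1728/7
  k=0: +1/(0!·0!·2!·3!·2!·1!) = 1/24
Σ = 1/24  ⇒  CG² = 1728/7·1/24² = 3/7
CG = +√(3/7) = +0.654654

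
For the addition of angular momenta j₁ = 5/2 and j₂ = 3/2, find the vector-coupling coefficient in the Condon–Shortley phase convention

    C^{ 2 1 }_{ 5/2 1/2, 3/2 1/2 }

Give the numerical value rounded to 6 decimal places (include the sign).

-0.545545  (= −√(25/84))

√[5·2!3!1!/7! · 3!2!2!1!3!1!] = √(12/7)
  +(−1)^1/∏(1,1,1,1,2,0)! = -1/2  (running -1/2)
  +(−1)^2/∏(2,0,0,0,3,1)! = 1/12  (running -5/12)
⟨..|..⟩ = √(12/7)·(-5/12) = -0.545545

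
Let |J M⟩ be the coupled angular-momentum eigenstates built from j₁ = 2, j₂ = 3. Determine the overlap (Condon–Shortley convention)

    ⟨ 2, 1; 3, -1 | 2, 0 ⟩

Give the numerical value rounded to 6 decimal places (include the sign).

−√(1/7) ≈ -0.377964

√[5·3!1!3!/8! · 3!1!2!4!2!2!] = √(36/7)
  +(−1)^0/∏(0,3,1,2,0,1)! = 1/12  (running 1/12)
  +(−1)^1/∏(1,2,0,1,1,2)! = -1/4  (running -1/6)
⟨..|..⟩ = √(36/7)·(-1/6) = -0.377964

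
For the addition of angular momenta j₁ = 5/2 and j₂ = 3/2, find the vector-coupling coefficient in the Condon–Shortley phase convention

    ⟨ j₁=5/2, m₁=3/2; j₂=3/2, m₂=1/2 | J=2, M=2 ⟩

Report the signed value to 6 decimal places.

√[5·2!3!1!/7! · 4!1!2!1!4!0!] = √(96/7)
  +(−1)^1/∏(1,1,0,1,3,0)! = -1/6  (running -1/6)
⟨..|..⟩ = √(96/7)·(-1/6) = -0.617213

−√(8/21) ≈ -0.617213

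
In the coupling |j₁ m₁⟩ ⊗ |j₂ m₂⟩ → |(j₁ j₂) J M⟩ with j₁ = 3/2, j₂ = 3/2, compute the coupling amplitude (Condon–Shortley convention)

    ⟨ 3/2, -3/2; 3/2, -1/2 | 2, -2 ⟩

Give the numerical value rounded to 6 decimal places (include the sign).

√[5·1!2!2!/6! · 0!3!1!2!0!4!] = √(8)
  +(−1)^1/∏(1,0,2,0,0,2)! = -1/4  (running -1/4)
⟨..|..⟩ = √(8)·(-1/4) = -0.707107

-0.707107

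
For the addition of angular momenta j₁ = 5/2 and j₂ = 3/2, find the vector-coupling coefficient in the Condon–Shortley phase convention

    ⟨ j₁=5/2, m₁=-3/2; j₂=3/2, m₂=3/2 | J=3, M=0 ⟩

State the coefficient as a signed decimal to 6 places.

−√(3/10) = -0.547723

triangle: 1!×4!×2!/8! = 48/40320
(j±m)!: 1!×4!×3!×0!×3!×3! = 5184
prefactor² = (2J+1)×Δ×N² = 216/5
  k=1: −1/(1!×0!×3!×2!×1!×0!) = -1/12
Σ = -1/12  ⇒  CG² = 216/5×(-1/12)² = 3/10
CG = −√(3/10) = -0.547723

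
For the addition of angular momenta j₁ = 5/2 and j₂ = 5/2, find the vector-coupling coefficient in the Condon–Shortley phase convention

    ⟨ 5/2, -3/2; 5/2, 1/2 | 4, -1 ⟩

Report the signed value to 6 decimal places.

-0.597614  (= −√(5/14))

triangle: 1!×4!×4!/10! = 576/3628800
(j±m)!: 1!×4!×3!×2!×3!×5! = 207360
prefactor² = (2J+1)×Δ×N² = 10368/35
  k=0: +1/(0!×1!×4!×3!×0!×1!) = 1/144
  k=1: −1/(1!×0!×3!×2!×1!×2!) = -1/24
Σ = -5/144  ⇒  CG² = 10368/35×(-5/144)² = 5/14
CG = −√(5/14) = -0.597614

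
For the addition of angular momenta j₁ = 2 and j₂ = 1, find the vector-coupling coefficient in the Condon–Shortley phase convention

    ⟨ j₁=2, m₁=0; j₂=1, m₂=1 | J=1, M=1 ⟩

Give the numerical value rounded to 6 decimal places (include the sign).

√[3·2!2!0!/5! · 2!2!2!0!2!0!] = √(8/5)
  +(−1)^2/∏(2,0,0,0,2,0)! = 1/4  (running 1/4)
⟨..|..⟩ = √(8/5)·(1/4) = +0.316228

+√(1/10) ≈ +0.316228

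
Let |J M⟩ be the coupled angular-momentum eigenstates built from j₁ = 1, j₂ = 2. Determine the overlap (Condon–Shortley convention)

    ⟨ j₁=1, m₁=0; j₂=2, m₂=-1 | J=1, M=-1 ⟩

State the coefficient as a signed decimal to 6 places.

-0.547723

triangle: 2!*0!*2!/5! = 4/120
(j±m)!: 1!*1!*1!*3!*0!*2! = 12
prefactor² = (2J+1)*Δ*N² = 6/5
  k=1: −1/(1!*1!*0!*0!*0!*2!) = -1/2
Σ = -1/2  ⇒  CG² = 6/5*(-1/2)² = 3/10
CG = −√(3/10) = -0.547723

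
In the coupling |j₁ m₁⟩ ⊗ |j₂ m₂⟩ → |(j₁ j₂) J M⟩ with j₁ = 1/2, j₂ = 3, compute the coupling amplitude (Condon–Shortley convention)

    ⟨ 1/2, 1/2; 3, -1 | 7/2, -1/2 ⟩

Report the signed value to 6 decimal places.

√[8·0!1!6!/8! · 1!0!2!4!3!4!] = √(6912/7)
  +(−1)^0/∏(0,0,0,2,1,4)! = 1/48  (running 1/48)
⟨..|..⟩ = √(6912/7)·(1/48) = +0.654654

+0.654654  (= +√(3/7))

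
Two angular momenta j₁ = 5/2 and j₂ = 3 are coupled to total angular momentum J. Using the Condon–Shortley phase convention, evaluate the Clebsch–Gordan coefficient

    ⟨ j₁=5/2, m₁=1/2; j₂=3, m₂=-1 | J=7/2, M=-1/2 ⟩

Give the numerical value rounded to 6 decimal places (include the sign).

−√(1/63) = -0.125988

√[8·2!3!4!/10! · 3!2!2!4!3!4!] = √(9216/175)
  +(−1)^0/∏(0,2,2,2,1,2)! = 1/16  (running 1/16)
  +(−1)^1/∏(1,1,1,1,2,3)! = -1/12  (running -1/48)
  +(−1)^2/∏(2,0,0,0,3,4)! = 1/288  (running -5/288)
⟨..|..⟩ = √(9216/175)·(-5/288) = -0.125988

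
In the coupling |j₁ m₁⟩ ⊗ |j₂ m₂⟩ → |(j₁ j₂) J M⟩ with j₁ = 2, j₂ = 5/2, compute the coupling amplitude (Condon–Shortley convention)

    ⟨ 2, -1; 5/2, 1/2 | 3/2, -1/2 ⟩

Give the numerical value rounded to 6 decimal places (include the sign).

+√(5/21) ≈ +0.487950

√[4·3!1!2!/7! · 1!3!3!2!1!2!] = √(48/35)
  +(−1)^2/∏(2,1,1,1,0,1)! = 1/2  (running 1/2)
  +(−1)^3/∏(3,0,0,0,1,2)! = -1/12  (running 5/12)
⟨..|..⟩ = √(48/35)·(5/12) = +0.487950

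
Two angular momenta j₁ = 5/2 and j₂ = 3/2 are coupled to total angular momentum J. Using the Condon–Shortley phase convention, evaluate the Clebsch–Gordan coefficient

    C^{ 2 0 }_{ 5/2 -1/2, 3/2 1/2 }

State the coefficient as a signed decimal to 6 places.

−√(1/14) = -0.267261

√[5·2!3!1!/7! · 2!3!2!1!2!2!] = √(8/7)
  +(−1)^1/∏(1,1,2,1,1,0)! = -1/2  (running -1/2)
  +(−1)^2/∏(2,0,1,0,2,1)! = 1/4  (running -1/4)
⟨..|..⟩ = √(8/7)·(-1/4) = -0.267261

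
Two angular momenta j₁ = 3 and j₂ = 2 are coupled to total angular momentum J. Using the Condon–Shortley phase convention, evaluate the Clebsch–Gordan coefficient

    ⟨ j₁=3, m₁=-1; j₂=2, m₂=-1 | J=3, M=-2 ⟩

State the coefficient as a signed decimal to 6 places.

−√(1/4) = -0.500000

j₁+j₂−J=2  J+j₁−j₂=4  J−j₁+j₂=2  j₁+j₂+J+1=9
(j₁±m₁, j₂±m₂, J±M) = (2,4,1,3,1,5)
P² = 64
sum k=0..1:
  [0] +1/48 = 1/48
  [1] −1/12 = -1/12
S = -1/16
C² = P²·S² = 1/4 ; C = -0.500000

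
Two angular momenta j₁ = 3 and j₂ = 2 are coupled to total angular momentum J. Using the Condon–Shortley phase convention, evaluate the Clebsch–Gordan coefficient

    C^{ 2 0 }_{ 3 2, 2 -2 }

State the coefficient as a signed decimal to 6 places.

triangle: 3!*3!*1!/8! = 36/40320
(j±m)!: 5!*1!*0!*4!*2!*2! = 11520
prefactor² = (2J+1)*Δ*N² = 360/7
  k=0: +1/(0!*3!*1!*0!*2!*1!) = 1/12
Σ = 1/12  ⇒  CG² = 360/7*1/12² = 5/14
CG = +√(5/14) = +0.597614

+0.597614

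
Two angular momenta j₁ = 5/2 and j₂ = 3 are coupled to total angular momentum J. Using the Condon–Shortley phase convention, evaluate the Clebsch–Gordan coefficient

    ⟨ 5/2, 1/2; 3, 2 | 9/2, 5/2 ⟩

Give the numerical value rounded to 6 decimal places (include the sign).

√[10·1!4!5!/11! · 3!2!5!1!7!2!] = √(115200/11)
  +(−1)^0/∏(0,1,2,5,2,0)! = 1/480  (running 1/480)
  +(−1)^1/∏(1,0,1,4,3,1)! = -1/144  (running -7/1440)
⟨..|..⟩ = √(115200/11)·(-7/1440) = -0.497468

-0.497468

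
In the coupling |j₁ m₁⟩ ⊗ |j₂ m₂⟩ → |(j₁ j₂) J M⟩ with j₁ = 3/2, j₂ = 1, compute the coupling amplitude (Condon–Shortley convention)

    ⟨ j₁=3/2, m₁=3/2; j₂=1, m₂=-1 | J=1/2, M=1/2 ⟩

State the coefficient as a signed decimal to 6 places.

j₁+j₂−J=2  J+j₁−j₂=1  J−j₁+j₂=0  j₁+j₂+J+1=4
(j₁±m₁, j₂±m₂, J±M) = (3,0,0,2,1,0)
P² = 2
sum k=0..0:
  [0] +1/2 = 1/2
S = 1/2
C² = P²·S² = 1/2 ; C = +0.707107

+0.707107  (= +√(1/2))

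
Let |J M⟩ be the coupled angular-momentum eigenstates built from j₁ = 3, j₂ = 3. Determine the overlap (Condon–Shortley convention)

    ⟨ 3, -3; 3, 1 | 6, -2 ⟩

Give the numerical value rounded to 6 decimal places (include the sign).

√[13·0!6!6!/13! · 0!6!4!2!4!8!] = √(398131200/11)
  +(−1)^0/∏(0,0,6,4,0,2)! = 1/34560  (running 1/34560)
⟨..|..⟩ = √(398131200/11)·(1/34560) = +0.174078

+√(1/33) = +0.174078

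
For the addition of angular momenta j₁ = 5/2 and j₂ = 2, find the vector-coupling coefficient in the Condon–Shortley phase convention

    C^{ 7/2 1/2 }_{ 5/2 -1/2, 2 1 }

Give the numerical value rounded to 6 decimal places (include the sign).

-0.557773

j₁+j₂−J=1  J+j₁−j₂=4  J−j₁+j₂=3  j₁+j₂+J+1=9
(j₁±m₁, j₂±m₂, J±M) = (2,3,3,1,4,3)
P² = 1152/35
sum k=0..1:
  [0] +1/36 = 1/36
  [1] −1/8 = -1/8
S = -7/72
C² = P²·S² = 14/45 ; C = -0.557773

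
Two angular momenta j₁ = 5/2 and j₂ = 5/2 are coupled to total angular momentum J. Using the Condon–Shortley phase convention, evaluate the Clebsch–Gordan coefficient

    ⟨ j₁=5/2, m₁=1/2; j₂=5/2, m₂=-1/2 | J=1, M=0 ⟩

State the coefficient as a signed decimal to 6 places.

+√(1/70) = +0.119523

√[3·4!1!1!/7! · 3!2!2!3!1!1!] = √(72/35)
  +(−1)^1/∏(1,3,1,1,0,0)! = -1/6  (running -1/6)
  +(−1)^2/∏(2,2,0,0,1,1)! = 1/4  (running 1/12)
⟨..|..⟩ = √(72/35)·(1/12) = +0.119523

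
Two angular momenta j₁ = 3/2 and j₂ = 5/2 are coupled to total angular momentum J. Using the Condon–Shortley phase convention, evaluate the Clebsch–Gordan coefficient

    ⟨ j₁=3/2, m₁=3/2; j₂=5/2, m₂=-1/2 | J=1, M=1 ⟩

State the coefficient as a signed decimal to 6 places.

+0.223607

√[3·3!0!2!/6! · 3!0!2!3!2!0!] = √(36/5)
  +(−1)^0/∏(0,3,0,2,0,0)! = 1/12  (running 1/12)
⟨..|..⟩ = √(36/5)·(1/12) = +0.223607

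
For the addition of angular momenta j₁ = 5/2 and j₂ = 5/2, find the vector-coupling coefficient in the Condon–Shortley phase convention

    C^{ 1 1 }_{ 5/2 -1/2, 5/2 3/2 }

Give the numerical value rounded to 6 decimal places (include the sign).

triangle: 4!×1!×1!/7! = 24/5040
(j±m)!: 2!×3!×4!×1!×2!×0! = 576
prefactor² = (2J+1)×Δ×N² = 288/35
  k=3: −1/(3!×1!×0!×1!×1!×0!) = -1/6
Σ = -1/6  ⇒  CG² = 288/35×(-1/6)² = 8/35
CG = −√(8/35) = -0.478091

-0.478091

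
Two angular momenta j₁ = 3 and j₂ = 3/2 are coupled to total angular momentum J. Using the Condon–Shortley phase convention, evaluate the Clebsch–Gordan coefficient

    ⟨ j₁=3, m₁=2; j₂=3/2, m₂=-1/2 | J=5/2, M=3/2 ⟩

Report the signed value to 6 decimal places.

√[6·2!4!1!/8! · 5!1!1!2!4!1!] = √(288/7)
  +(−1)^0/∏(0,2,1,1,3,0)! = 1/12  (running 1/12)
  +(−1)^1/∏(1,1,0,0,4,1)! = -1/24  (running 1/24)
⟨..|..⟩ = √(288/7)·(1/24) = +0.267261

+√(1/14) ≈ +0.267261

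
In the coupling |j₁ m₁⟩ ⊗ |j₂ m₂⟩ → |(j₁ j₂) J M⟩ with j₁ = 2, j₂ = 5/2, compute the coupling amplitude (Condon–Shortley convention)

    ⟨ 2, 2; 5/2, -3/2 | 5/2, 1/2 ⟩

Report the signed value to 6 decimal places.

j₁+j₂−J=2  J+j₁−j₂=2  J−j₁+j₂=3  j₁+j₂+J+1=8
(j₁±m₁, j₂±m₂, J±M) = (4,0,1,4,3,2)
P² = 864/35
sum k=0..0:
  [0] +1/8 = 1/8
S = 1/8
C² = P²·S² = 27/70 ; C = +0.621059

+√(27/70) = +0.621059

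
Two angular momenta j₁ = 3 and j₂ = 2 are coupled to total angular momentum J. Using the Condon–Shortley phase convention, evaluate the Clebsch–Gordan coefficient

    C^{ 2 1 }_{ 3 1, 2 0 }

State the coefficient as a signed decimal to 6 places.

-0.377964  (= −√(1/7))

j₁+j₂−J=3  J+j₁−j₂=3  J−j₁+j₂=1  j₁+j₂+J+1=8
(j₁±m₁, j₂±m₂, J±M) = (4,2,2,2,3,1)
P² = 36/7
sum k=1..2:
  [1] −1/4 = -1/4
  [2] +1/12 = 1/12
S = -1/6
C² = P²·S² = 1/7 ; C = -0.377964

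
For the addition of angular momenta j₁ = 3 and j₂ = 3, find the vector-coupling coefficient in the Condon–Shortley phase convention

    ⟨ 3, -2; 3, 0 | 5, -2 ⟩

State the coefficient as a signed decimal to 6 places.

j₁+j₂−J=1  J+j₁−j₂=5  J−j₁+j₂=5  j₁+j₂+J+1=12
(j₁±m₁, j₂±m₂, J±M) = (1,5,3,3,3,7)
P² = 43200
sum k=0..1:
  [0] +1/1440 = 1/1440
  [1] −1/288 = -1/288
S = -1/360
C² = P²·S² = 1/3 ; C = -0.577350

−√(1/3) = -0.577350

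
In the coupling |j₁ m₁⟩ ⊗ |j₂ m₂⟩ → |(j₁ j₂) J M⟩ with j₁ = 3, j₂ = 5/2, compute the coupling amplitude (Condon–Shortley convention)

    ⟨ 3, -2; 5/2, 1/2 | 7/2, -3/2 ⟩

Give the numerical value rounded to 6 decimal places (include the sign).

j₁+j₂−J=2  J+j₁−j₂=4  J−j₁+j₂=3  j₁+j₂+J+1=10
(j₁±m₁, j₂±m₂, J±M) = (1,5,3,2,2,5)
P² = 1536/7
sum k=1..2:
  [1] −1/48 = -1/48
  [2] +1/24 = 1/24
S = 1/48
C² = P²·S² = 2/21 ; C = +0.308607

+0.308607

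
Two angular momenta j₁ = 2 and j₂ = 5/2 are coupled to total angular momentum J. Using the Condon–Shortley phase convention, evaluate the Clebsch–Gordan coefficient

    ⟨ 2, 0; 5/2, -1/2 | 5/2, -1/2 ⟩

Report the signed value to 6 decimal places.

√[6·2!2!3!/8! · 2!2!2!3!2!3!] = √(72/35)
  +(−1)^0/∏(0,2,2,2,0,1)! = 1/8  (running 1/8)
  +(−1)^1/∏(1,1,1,1,1,2)! = -1/2  (running -3/8)
  +(−1)^2/∏(2,0,0,0,2,3)! = 1/24  (running -1/3)
⟨..|..⟩ = √(72/35)·(-1/3) = -0.478091

-0.478091  (= −√(8/35))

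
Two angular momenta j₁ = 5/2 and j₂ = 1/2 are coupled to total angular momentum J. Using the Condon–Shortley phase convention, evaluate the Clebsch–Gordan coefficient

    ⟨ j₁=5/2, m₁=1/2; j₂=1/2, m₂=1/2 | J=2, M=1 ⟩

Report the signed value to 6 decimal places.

−√(1/3) ≈ -0.577350

j₁+j₂−J=1  J+j₁−j₂=4  J−j₁+j₂=0  j₁+j₂+J+1=6
(j₁±m₁, j₂±m₂, J±M) = (3,2,1,0,3,1)
P² = 12
sum k=1..1:
  [1] −1/6 = -1/6
S = -1/6
C² = P²·S² = 1/3 ; C = -0.577350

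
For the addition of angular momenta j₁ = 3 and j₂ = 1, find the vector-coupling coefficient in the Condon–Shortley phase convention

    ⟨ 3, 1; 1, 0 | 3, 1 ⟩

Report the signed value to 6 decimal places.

√[7·1!5!1!/8! · 4!2!1!1!4!2!] = √(48)
  +(−1)^0/∏(0,1,2,1,3,0)! = 1/12  (running 1/12)
  +(−1)^1/∏(1,0,1,0,4,1)! = -1/24  (running 1/24)
⟨..|..⟩ = √(48)·(1/24) = +0.288675

+√(1/12) = +0.288675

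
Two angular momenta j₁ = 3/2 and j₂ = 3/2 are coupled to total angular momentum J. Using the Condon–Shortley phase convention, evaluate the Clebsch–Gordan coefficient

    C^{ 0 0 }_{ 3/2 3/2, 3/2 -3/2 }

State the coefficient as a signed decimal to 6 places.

+√(1/4) ≈ +0.500000

triangle: 3!·0!·0!/4! = 6/24
(j±m)!: 3!·0!·0!·3!·0!·0! = 36
prefactor² = (2J+1)·Δ·N² = 9
  k=0: +1/(0!·3!·0!·0!·0!·0!) = 1/6
Σ = 1/6  ⇒  CG² = 9·1/6² = 1/4
CG = +√(1/4) = +0.500000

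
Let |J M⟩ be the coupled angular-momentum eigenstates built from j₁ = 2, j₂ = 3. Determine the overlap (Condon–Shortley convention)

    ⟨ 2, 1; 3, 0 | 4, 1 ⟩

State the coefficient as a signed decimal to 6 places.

j₁+j₂−J=1  J+j₁−j₂=3  J−j₁+j₂=5  j₁+j₂+J+1=10
(j₁±m₁, j₂±m₂, J±M) = (3,1,3,3,5,3)
P² = 1944/7
sum k=0..1:
  [0] +1/24 = 1/24
  [1] −1/72 = -1/72
S = 1/36
C² = P²·S² = 3/14 ; C = +0.462910

+0.462910  (= +√(3/14))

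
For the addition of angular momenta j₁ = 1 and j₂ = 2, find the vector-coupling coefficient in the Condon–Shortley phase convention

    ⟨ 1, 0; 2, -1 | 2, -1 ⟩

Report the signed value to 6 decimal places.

+0.408248

triangle: 1!·1!·3!/6! = 6/720
(j±m)!: 1!·1!·1!·3!·1!·3! = 36
prefactor² = (2J+1)·Δ·N² = 3/2
  k=0: +1/(0!·1!·1!·1!·0!·2!) = 1/2
  k=1: −1/(1!·0!·0!·0!·1!·3!) = -1/6
Σ = 1/3  ⇒  CG² = 3/2·1/3² = 1/6
CG = +√(1/6) = +0.408248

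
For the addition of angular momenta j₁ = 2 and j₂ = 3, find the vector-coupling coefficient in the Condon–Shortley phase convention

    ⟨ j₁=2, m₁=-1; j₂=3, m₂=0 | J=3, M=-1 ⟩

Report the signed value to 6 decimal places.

triangle: 2!·2!·4!/9! = 96/362880
(j±m)!: 1!·3!·3!·3!·2!·4! = 10368
prefactor² = (2J+1)·Δ·N² = 96/5
  k=1: −1/(1!·1!·2!·2!·0!·2!) = -1/8
  k=2: +1/(2!·0!·1!·1!·1!·3!) = 1/12
Σ = -1/24  ⇒  CG² = 96/5·(-1/24)² = 1/30
CG = −√(1/30) = -0.182574

-0.182574  (= −√(1/30))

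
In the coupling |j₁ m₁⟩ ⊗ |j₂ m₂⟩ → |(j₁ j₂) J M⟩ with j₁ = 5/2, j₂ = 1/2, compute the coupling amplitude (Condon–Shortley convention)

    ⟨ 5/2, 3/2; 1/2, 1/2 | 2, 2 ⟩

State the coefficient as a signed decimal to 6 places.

−√(1/6) = -0.408248

√[5·1!4!0!/6! · 4!1!1!0!4!0!] = √(96)
  +(−1)^1/∏(1,0,0,0,4,0)! = -1/24  (running -1/24)
⟨..|..⟩ = √(96)·(-1/24) = -0.408248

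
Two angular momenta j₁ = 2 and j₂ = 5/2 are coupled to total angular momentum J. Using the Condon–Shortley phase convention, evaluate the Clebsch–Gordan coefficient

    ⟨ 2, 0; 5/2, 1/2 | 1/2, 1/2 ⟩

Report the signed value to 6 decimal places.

j₁+j₂−J=4  J+j₁−j₂=0  J−j₁+j₂=1  j₁+j₂+J+1=6
(j₁±m₁, j₂±m₂, J±M) = (2,2,3,2,1,0)
P² = 16/5
sum k=2..2:
  [2] +1/4 = 1/4
S = 1/4
C² = P²·S² = 1/5 ; C = +0.447214

+√(1/5) = +0.447214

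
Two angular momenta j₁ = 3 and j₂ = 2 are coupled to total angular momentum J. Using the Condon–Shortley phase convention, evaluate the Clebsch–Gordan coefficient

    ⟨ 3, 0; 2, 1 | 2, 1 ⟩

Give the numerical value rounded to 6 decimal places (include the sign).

√[5·3!3!1!/8! · 3!3!3!1!3!1!] = √(81/14)
  +(−1)^2/∏(2,1,1,1,2,0)! = 1/4  (running 1/4)
  +(−1)^3/∏(3,0,0,0,3,1)! = -1/36  (running 2/9)
⟨..|..⟩ = √(81/14)·(2/9) = +0.534522

+√(2/7) ≈ +0.534522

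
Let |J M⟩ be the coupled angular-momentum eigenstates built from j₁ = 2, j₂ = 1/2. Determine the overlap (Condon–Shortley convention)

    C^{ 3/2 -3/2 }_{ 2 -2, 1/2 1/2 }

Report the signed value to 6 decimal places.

−√(4/5) = -0.894427

√[4·1!3!0!/5! · 0!4!1!0!0!3!] = √(144/5)
  +(−1)^1/∏(1,0,3,0,0,0)! = -1/6  (running -1/6)
⟨..|..⟩ = √(144/5)·(-1/6) = -0.894427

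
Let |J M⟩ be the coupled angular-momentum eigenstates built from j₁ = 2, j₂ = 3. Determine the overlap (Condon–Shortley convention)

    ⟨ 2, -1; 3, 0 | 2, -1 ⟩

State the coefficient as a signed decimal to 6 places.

j₁+j₂−J=3  J+j₁−j₂=1  J−j₁+j₂=3  j₁+j₂+J+1=8
(j₁±m₁, j₂±m₂, J±M) = (1,3,3,3,1,3)
P² = 81/14
sum k=2..3:
  [2] +1/4 = 1/4
  [3] −1/36 = -1/36
S = 2/9
C² = P²·S² = 2/7 ; C = +0.534522

+0.534522  (= +√(2/7))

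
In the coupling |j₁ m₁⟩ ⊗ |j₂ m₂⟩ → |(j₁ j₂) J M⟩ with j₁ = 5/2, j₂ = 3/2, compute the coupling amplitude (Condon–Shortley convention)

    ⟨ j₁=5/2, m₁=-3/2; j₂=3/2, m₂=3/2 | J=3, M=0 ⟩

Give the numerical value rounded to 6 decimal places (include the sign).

j₁+j₂−J=1  J+j₁−j₂=4  J−j₁+j₂=2  j₁+j₂+J+1=8
(j₁±m₁, j₂±m₂, J±M) = (1,4,3,0,3,3)
P² = 216/5
sum k=1..1:
  [1] −1/12 = -1/12
S = -1/12
C² = P²·S² = 3/10 ; C = -0.547723

-0.547723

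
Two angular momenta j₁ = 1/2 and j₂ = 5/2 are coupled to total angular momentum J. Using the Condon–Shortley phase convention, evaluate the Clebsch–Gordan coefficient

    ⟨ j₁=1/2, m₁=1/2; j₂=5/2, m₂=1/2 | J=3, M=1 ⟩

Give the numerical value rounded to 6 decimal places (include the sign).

+0.816497

triangle: 0!*1!*5!/7! = 120/5040
(j±m)!: 1!*0!*3!*2!*4!*2! = 576
prefactor² = (2J+1)*Δ*N² = 96
  k=0: +1/(0!*0!*0!*3!*1!*2!) = 1/12
Σ = 1/12  ⇒  CG² = 96*1/12² = 2/3
CG = +√(2/3) = +0.816497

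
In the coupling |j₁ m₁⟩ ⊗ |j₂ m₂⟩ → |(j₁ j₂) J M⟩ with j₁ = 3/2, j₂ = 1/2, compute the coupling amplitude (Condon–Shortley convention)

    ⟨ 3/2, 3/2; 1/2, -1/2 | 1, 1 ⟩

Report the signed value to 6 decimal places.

+0.866025  (= +√(3/4))

triangle: 1!×2!×0!/4! = 2/24
(j±m)!: 3!×0!×0!×1!×2!×0! = 12
prefactor² = (2J+1)×Δ×N² = 3
  k=0: +1/(0!×1!×0!×0!×2!×0!) = 1/2
Σ = 1/2  ⇒  CG² = 3×1/2² = 3/4
CG = +√(3/4) = +0.866025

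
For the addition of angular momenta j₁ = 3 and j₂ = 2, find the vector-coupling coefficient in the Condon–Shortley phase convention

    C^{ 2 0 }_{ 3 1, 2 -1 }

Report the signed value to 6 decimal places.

-0.377964  (= −√(1/7))

triangle: 3!·3!·1!/8! = 36/40320
(j±m)!: 4!·2!·1!·3!·2!·2! = 1152
prefactor² = (2J+1)·Δ·N² = 36/7
  k=0: +1/(0!·3!·2!·1!·1!·0!) = 1/12
  k=1: −1/(1!·2!·1!·0!·2!·1!) = -1/4
Σ = -1/6  ⇒  CG² = 36/7·(-1/6)² = 1/7
CG = −√(1/7) = -0.377964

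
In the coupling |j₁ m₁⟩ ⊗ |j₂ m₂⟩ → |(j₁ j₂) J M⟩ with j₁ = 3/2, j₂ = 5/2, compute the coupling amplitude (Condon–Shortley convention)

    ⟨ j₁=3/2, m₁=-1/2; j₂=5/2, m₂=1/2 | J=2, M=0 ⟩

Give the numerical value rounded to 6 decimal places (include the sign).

triangle: 2!·1!·3!/7! = 12/5040
(j±m)!: 1!·2!·3!·2!·2!·2! = 96
prefactor² = (2J+1)·Δ·N² = 8/7
  k=1: −1/(1!·1!·1!·2!·0!·1!) = -1/2
  k=2: +1/(2!·0!·0!·1!·1!·2!) = 1/4
Σ = -1/4  ⇒  CG² = 8/7·(-1/4)² = 1/14
CG = −√(1/14) = -0.267261

-0.267261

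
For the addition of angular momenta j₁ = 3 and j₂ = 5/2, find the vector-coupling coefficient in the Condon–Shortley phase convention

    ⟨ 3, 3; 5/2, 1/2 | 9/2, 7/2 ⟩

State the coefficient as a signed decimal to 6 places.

+0.696311

√[10·1!5!4!/11! · 6!0!3!2!8!1!] = √(2764800/11)
  +(−1)^0/∏(0,1,0,3,5,1)! = 1/720  (running 1/720)
⟨..|..⟩ = √(2764800/11)·(1/720) = +0.696311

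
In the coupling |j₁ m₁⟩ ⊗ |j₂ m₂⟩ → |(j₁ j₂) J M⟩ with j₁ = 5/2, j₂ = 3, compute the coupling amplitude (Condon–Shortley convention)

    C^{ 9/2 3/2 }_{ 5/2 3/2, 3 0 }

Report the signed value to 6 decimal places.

√[10·1!4!5!/11! · 4!1!3!3!6!3!] = √(207360/77)
  +(−1)^0/∏(0,1,1,3,3,2)! = 1/72  (running 1/72)
  +(−1)^1/∏(1,0,0,2,4,3)! = -1/288  (running 1/96)
⟨..|..⟩ = √(207360/77)·(1/96) = +0.540562

+√(45/154) = +0.540562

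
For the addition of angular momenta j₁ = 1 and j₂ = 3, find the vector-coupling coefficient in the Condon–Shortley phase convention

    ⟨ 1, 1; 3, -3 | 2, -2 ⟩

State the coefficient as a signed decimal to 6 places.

j₁+j₂−J=2  J+j₁−j₂=0  J−j₁+j₂=4  j₁+j₂+J+1=7
(j₁±m₁, j₂±m₂, J±M) = (2,0,0,6,0,4)
P² = 11520/7
sum k=0..0:
  [0] +1/48 = 1/48
S = 1/48
C² = P²·S² = 5/7 ; C = +0.845154

+√(5/7) = +0.845154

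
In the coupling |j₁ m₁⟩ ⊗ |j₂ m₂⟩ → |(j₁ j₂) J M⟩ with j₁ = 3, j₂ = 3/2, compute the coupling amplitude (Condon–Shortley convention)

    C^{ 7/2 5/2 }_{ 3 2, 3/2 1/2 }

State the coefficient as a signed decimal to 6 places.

triangle: 1!*5!*2!/9! = 240/362880
(j±m)!: 5!*1!*2!*1!*6!*1! = 172800
prefactor² = (2J+1)*Δ*N² = 6400/7
  k=0: +1/(0!*1!*1!*2!*4!*0!) = 1/48
  k=1: −1/(1!*0!*0!*1!*5!*1!) = -1/120
Σ = 1/80  ⇒  CG² = 6400/7*1/80² = 1/7
CG = +√(1/7) = +0.377964

+√(1/7) ≈ +0.377964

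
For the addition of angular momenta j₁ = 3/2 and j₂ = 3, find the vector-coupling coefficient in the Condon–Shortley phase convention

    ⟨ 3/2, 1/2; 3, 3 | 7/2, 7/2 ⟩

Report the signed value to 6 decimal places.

-0.816497

√[8·1!2!5!/9! · 2!1!6!0!7!0!] = √(38400)
  +(−1)^1/∏(1,0,0,5,2,0)! = -1/240  (running -1/240)
⟨..|..⟩ = √(38400)·(-1/240) = -0.816497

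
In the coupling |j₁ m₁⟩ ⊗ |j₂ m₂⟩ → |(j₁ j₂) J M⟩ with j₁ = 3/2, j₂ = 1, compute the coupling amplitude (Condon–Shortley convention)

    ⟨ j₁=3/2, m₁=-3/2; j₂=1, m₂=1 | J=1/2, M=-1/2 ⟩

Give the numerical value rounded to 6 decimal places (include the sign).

triangle: 2!·1!·0!/4! = 2/24
(j±m)!: 0!·3!·2!·0!·0!·1! = 12
prefactor² = (2J+1)·Δ·N² = 2
  k=2: +1/(2!·0!·1!·0!·0!·0!) = 1/2
Σ = 1/2  ⇒  CG² = 2·1/2² = 1/2
CG = +√(1/2) = +0.707107

+0.707107  (= +√(1/2))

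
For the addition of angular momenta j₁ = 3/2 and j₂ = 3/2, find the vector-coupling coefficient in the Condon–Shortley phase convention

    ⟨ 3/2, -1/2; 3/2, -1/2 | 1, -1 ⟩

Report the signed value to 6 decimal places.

−√(2/5) ≈ -0.632456

√[3·2!1!1!/5! · 1!2!1!2!0!2!] = √(2/5)
  +(−1)^1/∏(1,1,1,0,0,1)! = -1  (running -1)
⟨..|..⟩ = √(2/5)·(-1) = -0.632456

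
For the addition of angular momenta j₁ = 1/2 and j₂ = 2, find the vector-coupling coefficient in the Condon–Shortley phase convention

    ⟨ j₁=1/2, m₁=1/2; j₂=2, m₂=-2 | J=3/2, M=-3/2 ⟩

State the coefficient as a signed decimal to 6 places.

triangle: 1!*0!*3!/5! = 6/120
(j±m)!: 1!*0!*0!*4!*0!*3! = 144
prefactor² = (2J+1)*Δ*N² = 144/5
  k=0: +1/(0!*1!*0!*0!*0!*3!) = 1/6
Σ = 1/6  ⇒  CG² = 144/5*1/6² = 4/5
CG = +√(4/5) = +0.894427

+√(4/5) ≈ +0.894427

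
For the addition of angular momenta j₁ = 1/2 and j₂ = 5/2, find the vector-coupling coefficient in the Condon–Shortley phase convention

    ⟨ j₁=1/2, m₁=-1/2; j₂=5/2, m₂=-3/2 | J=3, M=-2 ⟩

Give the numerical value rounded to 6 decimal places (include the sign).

+0.912871  (= +√(5/6))

√[7·0!1!5!/7! · 0!1!1!4!1!5!] = √(480)
  +(−1)^0/∏(0,0,1,1,0,4)! = 1/24  (running 1/24)
⟨..|..⟩ = √(480)·(1/24) = +0.912871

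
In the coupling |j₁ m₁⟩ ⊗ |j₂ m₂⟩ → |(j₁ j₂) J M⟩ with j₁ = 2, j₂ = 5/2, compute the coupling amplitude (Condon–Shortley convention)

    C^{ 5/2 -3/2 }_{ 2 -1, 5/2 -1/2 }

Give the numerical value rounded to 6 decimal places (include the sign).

−√(6/35) = -0.414039

√[6·2!2!3!/8! · 1!3!2!3!1!4!] = √(216/35)
  +(−1)^1/∏(1,1,2,1,0,2)! = -1/4  (running -1/4)
  +(−1)^2/∏(2,0,1,0,1,3)! = 1/12  (running -1/6)
⟨..|..⟩ = √(216/35)·(-1/6) = -0.414039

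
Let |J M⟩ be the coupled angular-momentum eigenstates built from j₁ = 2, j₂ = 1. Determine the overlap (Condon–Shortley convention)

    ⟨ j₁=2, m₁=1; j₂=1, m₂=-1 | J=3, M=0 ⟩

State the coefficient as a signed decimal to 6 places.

j₁+j₂−J=0  J+j₁−j₂=4  J−j₁+j₂=2  j₁+j₂+J+1=7
(j₁±m₁, j₂±m₂, J±M) = (3,1,0,2,3,3)
P² = 144/5
sum k=0..0:
  [0] +1/12 = 1/12
S = 1/12
C² = P²·S² = 1/5 ; C = +0.447214

+0.447214  (= +√(1/5))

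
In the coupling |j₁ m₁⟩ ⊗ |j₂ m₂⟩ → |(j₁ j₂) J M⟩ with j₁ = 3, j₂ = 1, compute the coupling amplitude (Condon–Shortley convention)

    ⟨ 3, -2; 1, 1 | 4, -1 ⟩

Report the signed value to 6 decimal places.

+0.327327  (= +√(3/28))

triangle: 0!·6!·2!/9! = 1440/362880
(j±m)!: 1!·5!·2!·0!·3!·5! = 172800
prefactor² = (2J+1)·Δ·N² = 43200/7
  k=0: +1/(0!·0!·5!·2!·1!·0!) = 1/240
Σ = 1/240  ⇒  CG² = 43200/7·1/240² = 3/28
CG = +√(3/28) = +0.327327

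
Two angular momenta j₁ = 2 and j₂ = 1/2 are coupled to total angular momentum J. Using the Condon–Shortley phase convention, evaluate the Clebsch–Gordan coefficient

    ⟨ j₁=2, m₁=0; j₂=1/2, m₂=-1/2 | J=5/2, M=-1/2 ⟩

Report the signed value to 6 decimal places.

+0.774597  (= +√(3/5))

triangle: 0!*4!*1!/6! = 24/720
(j±m)!: 2!*2!*0!*1!*2!*3! = 48
prefactor² = (2J+1)*Δ*N² = 48/5
  k=0: +1/(0!*0!*2!*0!*2!*1!) = 1/4
Σ = 1/4  ⇒  CG² = 48/5*1/4² = 3/5
CG = +√(3/5) = +0.774597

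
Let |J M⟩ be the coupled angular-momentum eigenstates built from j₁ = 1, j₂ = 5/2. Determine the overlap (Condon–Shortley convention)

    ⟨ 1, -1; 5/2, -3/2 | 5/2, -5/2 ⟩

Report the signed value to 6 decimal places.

−√(2/7) = -0.534522

√[6·1!1!4!/7! · 0!2!1!4!0!5!] = √(1152/7)
  +(−1)^1/∏(1,0,1,0,0,4)! = -1/24  (running -1/24)
⟨..|..⟩ = √(1152/7)·(-1/24) = -0.534522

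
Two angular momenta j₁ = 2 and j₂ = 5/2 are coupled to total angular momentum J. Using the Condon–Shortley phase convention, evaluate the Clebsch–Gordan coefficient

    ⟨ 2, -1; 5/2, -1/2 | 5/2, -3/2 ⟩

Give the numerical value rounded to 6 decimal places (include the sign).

−√(6/35) = -0.414039

triangle: 2!×2!×3!/8! = 24/40320
(j±m)!: 1!×3!×2!×3!×1!×4! = 1728
prefactor² = (2J+1)×Δ×N² = 216/35
  k=1: −1/(1!×1!×2!×1!×0!×2!) = -1/4
  k=2: +1/(2!×0!×1!×0!×1!×3!) = 1/12
Σ = -1/6  ⇒  CG² = 216/35×(-1/6)² = 6/35
CG = −√(6/35) = -0.414039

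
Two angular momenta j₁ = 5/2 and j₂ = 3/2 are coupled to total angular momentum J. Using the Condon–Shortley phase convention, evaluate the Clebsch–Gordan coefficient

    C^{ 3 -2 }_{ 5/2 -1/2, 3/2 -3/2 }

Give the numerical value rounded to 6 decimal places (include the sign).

+0.707107  (= +√(1/2))

triangle: 1!×4!×2!/8! = 48/40320
(j±m)!: 2!×3!×0!×3!×1!×5! = 8640
prefactor² = (2J+1)×Δ×N² = 72
  k=0: +1/(0!×1!×3!×0!×1!×2!) = 1/12
Σ = 1/12  ⇒  CG² = 72×1/12² = 1/2
CG = +√(1/2) = +0.707107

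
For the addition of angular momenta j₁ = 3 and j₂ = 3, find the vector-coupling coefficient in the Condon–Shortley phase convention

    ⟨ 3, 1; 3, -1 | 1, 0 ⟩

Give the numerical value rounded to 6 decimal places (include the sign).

+0.188982  (= +√(1/28))

j₁+j₂−J=5  J+j₁−j₂=1  J−j₁+j₂=1  j₁+j₂+J+1=8
(j₁±m₁, j₂±m₂, J±M) = (4,2,2,4,1,1)
P² = 144/7
sum k=1..2:
  [1] −1/24 = -1/24
  [2] +1/12 = 1/12
S = 1/24
C² = P²·S² = 1/28 ; C = +0.188982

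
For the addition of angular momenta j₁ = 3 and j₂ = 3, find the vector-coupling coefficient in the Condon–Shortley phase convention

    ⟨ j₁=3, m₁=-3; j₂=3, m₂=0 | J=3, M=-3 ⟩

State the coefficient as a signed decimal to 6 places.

j₁+j₂−J=3  J+j₁−j₂=3  J−j₁+j₂=3  j₁+j₂+J+1=10
(j₁±m₁, j₂±m₂, J±M) = (0,6,3,3,0,6)
P² = 7776
sum k=3..3:
  [3] −1/216 = -1/216
S = -1/216
C² = P²·S² = 1/6 ; C = -0.408248

−√(1/6) ≈ -0.408248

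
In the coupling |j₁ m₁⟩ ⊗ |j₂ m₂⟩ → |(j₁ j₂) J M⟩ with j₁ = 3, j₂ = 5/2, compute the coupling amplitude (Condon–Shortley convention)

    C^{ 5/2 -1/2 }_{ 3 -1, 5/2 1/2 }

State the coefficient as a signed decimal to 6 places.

triangle: 3!×3!×2!/9! = 72/362880
(j±m)!: 2!×4!×3!×2!×2!×3! = 6912
prefactor² = (2J+1)×Δ×N² = 288/35
  k=1: −1/(1!×2!×3!×2!×0!×0!) = -1/24
  k=2: +1/(2!×1!×2!×1!×1!×1!) = 1/4
  k=3: −1/(3!×0!×1!×0!×2!×2!) = -1/24
Σ = 1/6  ⇒  CG² = 288/35×1/6² = 8/35
CG = +√(8/35) = +0.478091

+√(8/35) ≈ +0.478091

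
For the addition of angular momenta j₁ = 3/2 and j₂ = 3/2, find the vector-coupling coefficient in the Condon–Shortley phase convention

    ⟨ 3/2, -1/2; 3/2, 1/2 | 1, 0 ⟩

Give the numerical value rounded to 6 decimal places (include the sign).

−√(1/20) = -0.223607

j₁+j₂−J=2  J+j₁−j₂=1  J−j₁+j₂=1  j₁+j₂+J+1=5
(j₁±m₁, j₂±m₂, J±M) = (1,2,2,1,1,1)
P² = 1/5
sum k=1..2:
  [1] −1/1 = -1
  [2] +1/2 = 1/2
S = -1/2
C² = P²·S² = 1/20 ; C = -0.223607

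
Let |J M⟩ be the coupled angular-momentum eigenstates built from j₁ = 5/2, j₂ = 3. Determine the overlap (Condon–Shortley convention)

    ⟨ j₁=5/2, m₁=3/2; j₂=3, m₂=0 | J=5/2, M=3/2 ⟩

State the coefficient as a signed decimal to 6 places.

j₁+j₂−J=3  J+j₁−j₂=2  J−j₁+j₂=3  j₁+j₂+J+1=9
(j₁±m₁, j₂±m₂, J±M) = (4,1,3,3,4,1)
P² = 864/35
sum k=0..1:
  [0] +1/36 = 1/36
  [1] −1/8 = -1/8
S = -7/72
C² = P²·S² = 7/30 ; C = -0.483046

-0.483046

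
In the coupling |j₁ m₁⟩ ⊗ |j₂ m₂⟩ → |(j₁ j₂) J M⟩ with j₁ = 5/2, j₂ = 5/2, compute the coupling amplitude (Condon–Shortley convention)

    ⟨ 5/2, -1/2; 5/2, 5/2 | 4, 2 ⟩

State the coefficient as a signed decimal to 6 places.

j₁+j₂−J=1  J+j₁−j₂=4  J−j₁+j₂=4  j₁+j₂+J+1=10
(j₁±m₁, j₂±m₂, J±M) = (2,3,5,0,6,2)
P² = 20736/7
sum k=1..1:
  [1] −1/96 = -1/96
S = -1/96
C² = P²·S² = 9/28 ; C = -0.566947

−√(9/28) = -0.566947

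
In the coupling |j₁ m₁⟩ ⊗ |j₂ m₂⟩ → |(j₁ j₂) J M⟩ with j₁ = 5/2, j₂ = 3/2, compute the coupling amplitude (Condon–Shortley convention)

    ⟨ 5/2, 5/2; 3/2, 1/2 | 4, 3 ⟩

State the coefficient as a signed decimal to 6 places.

√[9·0!5!3!/9! · 5!0!2!1!7!1!] = √(21600)
  +(−1)^0/∏(0,0,0,2,5,1)! = 1/240  (running 1/240)
⟨..|..⟩ = √(21600)·(1/240) = +0.612372

+0.612372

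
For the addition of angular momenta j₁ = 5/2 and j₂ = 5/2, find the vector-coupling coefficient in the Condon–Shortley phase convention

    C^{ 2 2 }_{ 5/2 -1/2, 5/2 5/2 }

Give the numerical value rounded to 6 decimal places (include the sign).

−√(5/28) = -0.422577

√[5·3!2!2!/8! · 2!3!5!0!4!0!] = √(720/7)
  +(−1)^3/∏(3,0,0,2,2,0)! = -1/24  (running -1/24)
⟨..|..⟩ = √(720/7)·(-1/24) = -0.422577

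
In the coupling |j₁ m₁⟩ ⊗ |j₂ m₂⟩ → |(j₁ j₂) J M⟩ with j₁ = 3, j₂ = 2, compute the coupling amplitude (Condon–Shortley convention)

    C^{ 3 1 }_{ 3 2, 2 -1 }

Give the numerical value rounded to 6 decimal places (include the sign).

triangle: 2!×4!×2!/9! = 96/362880
(j±m)!: 5!×1!×1!×3!×4!×2! = 34560
prefactor² = (2J+1)×Δ×N² = 64
  k=0: +1/(0!×2!×1!×1!×3!×1!) = 1/12
  k=1: −1/(1!×1!×0!×0!×4!×2!) = -1/48
Σ = 1/16  ⇒  CG² = 64×1/16² = 1/4
CG = +√(1/4) = +0.500000

+√(1/4) = +0.500000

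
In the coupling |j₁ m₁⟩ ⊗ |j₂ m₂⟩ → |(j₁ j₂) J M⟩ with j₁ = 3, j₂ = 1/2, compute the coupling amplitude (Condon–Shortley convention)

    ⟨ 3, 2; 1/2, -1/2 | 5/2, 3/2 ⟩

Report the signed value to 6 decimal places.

+0.845154  (= +√(5/7))

j₁+j₂−J=1  J+j₁−j₂=5  J−j₁+j₂=0  j₁+j₂+J+1=7
(j₁±m₁, j₂±m₂, J±M) = (5,1,0,1,4,1)
P² = 2880/7
sum k=0..0:
  [0] +1/24 = 1/24
S = 1/24
C² = P²·S² = 5/7 ; C = +0.845154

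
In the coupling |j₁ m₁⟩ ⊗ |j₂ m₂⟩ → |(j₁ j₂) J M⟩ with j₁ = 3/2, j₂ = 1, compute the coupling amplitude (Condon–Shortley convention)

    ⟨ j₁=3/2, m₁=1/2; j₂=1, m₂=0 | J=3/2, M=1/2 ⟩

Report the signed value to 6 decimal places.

√[4·1!2!1!/5! · 2!1!1!1!2!1!] = √(4/15)
  +(−1)^0/∏(0,1,1,1,1,0)! = 1  (running 1)
  +(−1)^1/∏(1,0,0,0,2,1)! = -1/2  (running 1/2)
⟨..|..⟩ = √(4/15)·(1/2) = +0.258199

+√(1/15) = +0.258199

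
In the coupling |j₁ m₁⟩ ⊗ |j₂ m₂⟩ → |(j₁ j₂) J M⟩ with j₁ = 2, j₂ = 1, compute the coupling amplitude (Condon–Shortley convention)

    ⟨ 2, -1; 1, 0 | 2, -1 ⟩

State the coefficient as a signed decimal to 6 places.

j₁+j₂−J=1  J+j₁−j₂=3  J−j₁+j₂=1  j₁+j₂+J+1=6
(j₁±m₁, j₂±m₂, J±M) = (1,3,1,1,1,3)
P² = 3/2
sum k=0..1:
  [0] +1/6 = 1/6
  [1] −1/2 = -1/2
S = -1/3
C² = P²·S² = 1/6 ; C = -0.408248

−√(1/6) ≈ -0.408248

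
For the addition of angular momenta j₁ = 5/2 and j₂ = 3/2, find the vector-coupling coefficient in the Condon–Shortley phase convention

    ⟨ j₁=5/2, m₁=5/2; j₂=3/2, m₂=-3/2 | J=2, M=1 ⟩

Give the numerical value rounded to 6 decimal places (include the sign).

+√(5/14) = +0.597614

j₁+j₂−J=2  J+j₁−j₂=3  J−j₁+j₂=1  j₁+j₂+J+1=7
(j₁±m₁, j₂±m₂, J±M) = (5,0,0,3,3,1)
P² = 360/7
sum k=0..0:
  [0] +1/12 = 1/12
S = 1/12
C² = P²·S² = 5/14 ; C = +0.597614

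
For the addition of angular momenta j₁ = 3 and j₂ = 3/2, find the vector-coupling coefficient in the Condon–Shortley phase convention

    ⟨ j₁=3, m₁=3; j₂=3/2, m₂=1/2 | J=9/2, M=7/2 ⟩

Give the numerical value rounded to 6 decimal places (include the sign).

+√(1/3) = +0.577350

j₁+j₂−J=0  J+j₁−j₂=6  J−j₁+j₂=3  j₁+j₂+J+1=10
(j₁±m₁, j₂±m₂, J±M) = (6,0,2,1,8,1)
P² = 691200
sum k=0..0:
  [0] +1/1440 = 1/1440
S = 1/1440
C² = P²·S² = 1/3 ; C = +0.577350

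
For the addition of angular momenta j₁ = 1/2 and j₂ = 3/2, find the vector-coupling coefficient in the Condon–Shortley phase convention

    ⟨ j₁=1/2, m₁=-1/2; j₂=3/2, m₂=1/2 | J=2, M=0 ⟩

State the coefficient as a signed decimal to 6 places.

+0.707107  (= +√(1/2))

√[5·0!1!3!/5! · 0!1!2!1!2!2!] = √(2)
  +(−1)^0/∏(0,0,1,2,0,1)! = 1/2  (running 1/2)
⟨..|..⟩ = √(2)·(1/2) = +0.707107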